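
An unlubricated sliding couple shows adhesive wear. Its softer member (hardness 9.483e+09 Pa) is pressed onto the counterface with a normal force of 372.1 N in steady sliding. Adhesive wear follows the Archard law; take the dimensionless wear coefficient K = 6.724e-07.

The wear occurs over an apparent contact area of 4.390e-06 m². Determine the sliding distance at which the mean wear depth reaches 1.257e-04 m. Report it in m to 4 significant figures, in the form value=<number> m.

value=2.092e+04 m

Intermediate values appear rounded; all arithmetic holds full precision. Rounded once at the end, at 4 significant digits.
Working in SI base units: W = 372.1 N, H = 9.483e+09 Pa, K = 6.724e-07.
At the depth limit, V_lim = h_lim·A = 1.257e-04 · 4.390e-06 = 5.518e-10 m³.
Thus life L = V_lim·H/(K·W) = 5.518e-10 · 9.483e+09 / (6.724e-07 · 372.1) = 2.092e+04 m.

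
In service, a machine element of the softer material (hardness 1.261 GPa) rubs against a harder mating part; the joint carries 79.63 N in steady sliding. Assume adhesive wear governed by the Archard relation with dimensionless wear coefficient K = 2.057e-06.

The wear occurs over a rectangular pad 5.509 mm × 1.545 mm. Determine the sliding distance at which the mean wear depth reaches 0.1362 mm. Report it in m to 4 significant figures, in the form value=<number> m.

value=8924 m

Printed values are rounded; every step carries full float precision. Rounded just once: 4 significant figures.
Convert: Hardness H = 1.261 GPa = 1.261e+09 Pa.
Convert: Pad sides 5.509 mm × 1.545 mm = 0.005509 m × 0.001545 m. Contact area A = 0.005509 m × 0.001545 m = 8.511e-06 m².
Convert: Depth limit h_lim = 0.1362 mm = 1.362e-04 m.
Expressed in SI base units: W = 79.63 N, H = 1.261e+09 Pa, K = 2.057e-06.
Volume at the limit: V_lim = h_lim·A = 1.362e-04 · 8.511e-06 = 1.159e-09 m³.
Inverting, life L = V_lim·H/(K·W) = 1.159e-09 · 1.261e+09 / (2.057e-06 · 79.63) = 8924 m.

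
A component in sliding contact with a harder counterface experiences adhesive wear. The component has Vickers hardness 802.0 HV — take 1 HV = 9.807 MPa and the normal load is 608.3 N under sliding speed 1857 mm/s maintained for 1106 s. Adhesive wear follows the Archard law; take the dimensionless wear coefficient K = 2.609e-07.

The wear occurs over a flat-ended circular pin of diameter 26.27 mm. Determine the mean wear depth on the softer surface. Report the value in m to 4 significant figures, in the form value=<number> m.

value=7.646e-08 m

The algebra maintains exact precision, and displayed values are rounded, and rounded just once: four significant figures.
Convert: Sliding speed v = 1857 mm/s = 1.857 m/s. Sliding distance L = v·t = 1.857 m/s × 1106 s = 2054 m.
Convert: Hardness H = 802.0 HV × 9.807 MPa/HV = 7865 MPa = 7.865e+09 Pa.
Convert: Pin diameter d = 26.27 mm = 0.02627 m. Contact area A = π·d²/4 = π·(0.02627 m)²/4 = 5.420e-04 m².
Restated in SI base units: W = 608.3 N, H = 7.865e+09 Pa, K = 2.609e-07.
Worn volume V = K·W·L/H = 2.609e-07 · 608.3 · 2054 / 7.865e+09 = 4.144e-11 m³.
Depth h = V/A = 4.144e-11 / 5.420e-04 = 7.646e-08 m.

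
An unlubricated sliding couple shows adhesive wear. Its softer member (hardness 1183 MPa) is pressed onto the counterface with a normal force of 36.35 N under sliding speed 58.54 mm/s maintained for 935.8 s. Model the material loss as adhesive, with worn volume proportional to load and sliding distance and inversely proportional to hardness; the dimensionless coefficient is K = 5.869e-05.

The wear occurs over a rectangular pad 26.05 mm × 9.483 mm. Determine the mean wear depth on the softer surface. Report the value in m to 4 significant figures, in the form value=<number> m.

Displayed values are rounded; the algebra carries exact precision — one last rounding: 4 significant figures.
Sliding speed v = 58.54 mm/s = 0.05854 m/s. Distance covered L = v·t = 0.05854 m/s × 935.8 s = 54.78 m.
Hardness H = 1183 MPa = 1.183e+09 Pa.
Pad sides 26.05 mm × 9.483 mm = 0.02605 m × 0.009483 m. Contact area A = 0.02605 m × 0.009483 m = 2.470e-04 m².
Working in SI base units: W = 36.35 N, H = 1.183e+09 Pa, K = 5.869e-05.
Wear volume V = K·W·L/H = 5.869e-05 · 36.35 · 54.78 / 1.183e+09 = 9.879e-11 m³.
Average depth h = V/A = 9.879e-11 / 2.470e-04 = 3.999e-07 m.

value=3.999e-07 m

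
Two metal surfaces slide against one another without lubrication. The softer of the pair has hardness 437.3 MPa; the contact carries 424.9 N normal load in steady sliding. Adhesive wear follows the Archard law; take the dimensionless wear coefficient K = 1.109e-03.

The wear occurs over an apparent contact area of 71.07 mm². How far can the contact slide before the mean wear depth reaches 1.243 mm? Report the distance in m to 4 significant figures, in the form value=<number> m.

value=81.98 m

The computation holds full float precision — intermediates are printed rounded. Rounded just once to four significant figures.
Hardness H = 437.3 MPa = 4.373e+08 Pa.
Contact area A = 71.07 mm² = 7.107e-05 m².
Depth limit h_lim = 1.243 mm = 0.001243 m.
Working in SI base units: W = 424.9 N, H = 4.373e+08 Pa, K = 1.109e-03.
Limit volume V_lim = h_lim·A = 0.001243 · 7.107e-05 = 8.834e-08 m³.
Inverting, life L = V_lim·H/(K·W) = 8.834e-08 · 4.373e+08 / (1.109e-03 · 424.9) = 81.98 m.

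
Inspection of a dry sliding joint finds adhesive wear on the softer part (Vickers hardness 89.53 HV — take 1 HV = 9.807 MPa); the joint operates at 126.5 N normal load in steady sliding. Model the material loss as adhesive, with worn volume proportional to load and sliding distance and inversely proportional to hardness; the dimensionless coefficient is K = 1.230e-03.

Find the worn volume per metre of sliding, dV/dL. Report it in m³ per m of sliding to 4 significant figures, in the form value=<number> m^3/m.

value=1.772e-10 m^3/m

Intermediates are displayed rounded, and the computation maintains full precision; a single final rounding, at 4 significant digits.
Hardness H = 89.53 HV × 9.807 MPa/HV = 878.0 MPa = 8.780e+08 Pa.
Expressed in SI base units: W = 126.5 N, H = 8.780e+08 Pa, K = 1.230e-03.
Volumetric rate dV/dL = K·W/H (independent of L): 1.230e-03 · 126.5 / 8.780e+08 = 1.772e-10 m³/m.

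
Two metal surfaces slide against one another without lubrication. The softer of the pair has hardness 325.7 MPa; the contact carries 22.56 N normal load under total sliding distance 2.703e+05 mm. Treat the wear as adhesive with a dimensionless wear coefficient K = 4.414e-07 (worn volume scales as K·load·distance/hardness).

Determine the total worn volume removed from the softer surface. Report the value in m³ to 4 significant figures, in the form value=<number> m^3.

Intermediate values are shown rounded — all working math holds full float precision; rounded just once to 4 significant digits.
Convert: Total distance L = 2.703e+05 mm = 270.3 m.
Convert: Hardness H = 325.7 MPa = 3.257e+08 Pa.
In SI base units: W = 22.56 N, H = 3.257e+08 Pa, K = 4.414e-07.
Apply Archard: V = K·W·L/H = 4.414e-07 · 22.56 · 270.3 / 3.257e+08 = 8.264e-12 m³.

value=8.264e-12 m^3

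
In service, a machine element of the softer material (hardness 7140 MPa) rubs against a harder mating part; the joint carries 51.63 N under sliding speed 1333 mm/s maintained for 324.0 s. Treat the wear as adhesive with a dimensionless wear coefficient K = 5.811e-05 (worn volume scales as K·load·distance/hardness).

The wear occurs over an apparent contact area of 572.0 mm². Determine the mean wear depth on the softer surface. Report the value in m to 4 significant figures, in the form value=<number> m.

value=3.173e-07 m

Each operation maintains exact precision, and intermediates are shown rounded. Rounded once at the end, at 4 significant figures.
Sliding speed v = 1333 mm/s = 1.333 m/s. Path length L = v·t = 1.333 m/s × 324.0 s = 431.9 m.
Hardness H = 7140 MPa = 7.140e+09 Pa.
Contact area A = 572.0 mm² = 5.720e-04 m².
SI base units throughout: W = 51.63 N, H = 7.140e+09 Pa, K = 5.811e-05.
Worn volume V = K·W·L/H = 5.811e-05 · 51.63 · 431.9 / 7.140e+09 = 1.815e-10 m³.
Mean wear depth h = V/A = 1.815e-10 / 5.720e-04 = 3.173e-07 m.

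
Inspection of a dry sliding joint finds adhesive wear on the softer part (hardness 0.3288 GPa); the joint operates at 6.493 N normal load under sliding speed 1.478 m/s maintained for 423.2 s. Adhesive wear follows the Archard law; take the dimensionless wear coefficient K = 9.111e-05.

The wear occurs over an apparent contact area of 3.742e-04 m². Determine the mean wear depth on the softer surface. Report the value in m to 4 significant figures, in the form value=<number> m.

value=3.007e-06 m

All working math keeps full precision; the intermediates are shown rounded. Rounded once at the end: four significant digits.
Convert: Distance L = v·t = 1.478 m/s × 423.2 s = 625.5 m.
Convert: Hardness H = 0.3288 GPa = 3.288e+08 Pa.
Restated in SI base units: W = 6.493 N, H = 3.288e+08 Pa, K = 9.111e-05.
Wear volume V = K·W·L/H = 9.111e-05 · 6.493 · 625.5 / 3.288e+08 = 1.125e-09 m³.
Mean depth h = V/A = 1.125e-09 / 3.742e-04 = 3.007e-06 m.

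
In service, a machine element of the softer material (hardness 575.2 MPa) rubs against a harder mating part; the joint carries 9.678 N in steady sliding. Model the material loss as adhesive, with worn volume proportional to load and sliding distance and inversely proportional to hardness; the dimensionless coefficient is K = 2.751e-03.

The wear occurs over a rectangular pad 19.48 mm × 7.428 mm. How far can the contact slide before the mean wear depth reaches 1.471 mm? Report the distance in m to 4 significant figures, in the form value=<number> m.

value=4598 m

Each operation keeps full float precision, and intermediate values are displayed rounded — a lone final rounding to four significant digits.
Hardness H = 575.2 MPa = 5.752e+08 Pa.
Pad sides 19.48 mm × 7.428 mm = 0.01948 m × 0.007428 m. Contact area A = 0.01948 m × 0.007428 m = 1.447e-04 m².
Depth limit h_lim = 1.471 mm = 0.001471 m.
As SI base values: W = 9.678 N, H = 5.752e+08 Pa, K = 2.751e-03.
Volume at the limit: V_lim = h_lim·A = 0.001471 · 1.447e-04 = 2.128e-07 m³.
Sliding life L = V_lim·H/(K·W) = 2.128e-07 · 5.752e+08 / (2.751e-03 · 9.678) = 4598 m.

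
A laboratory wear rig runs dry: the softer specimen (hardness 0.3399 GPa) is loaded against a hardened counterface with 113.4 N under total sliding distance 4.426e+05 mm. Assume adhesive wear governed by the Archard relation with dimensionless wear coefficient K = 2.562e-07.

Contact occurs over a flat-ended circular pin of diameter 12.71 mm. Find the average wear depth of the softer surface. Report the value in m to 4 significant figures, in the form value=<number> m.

value=2.982e-07 m

All arithmetic holds full float precision, and the intermediates are printed rounded — a single final rounding, at 4 significant digits.
Convert: Distance covered L = 4.426e+05 mm = 442.6 m.
Convert: Hardness H = 0.3399 GPa = 3.399e+08 Pa.
Convert: Pin diameter d = 12.71 mm = 0.01271 m. Contact area A = π·d²/4 = π·(0.01271 m)²/4 = 1.269e-04 m².
SI base units throughout: W = 113.4 N, H = 3.399e+08 Pa, K = 2.562e-07.
The Archard volume V = K·W·L/H = 2.562e-07 · 113.4 · 442.6 / 3.399e+08 = 3.783e-11 m³.
Average depth h = V/A = 3.783e-11 / 1.269e-04 = 2.982e-07 m.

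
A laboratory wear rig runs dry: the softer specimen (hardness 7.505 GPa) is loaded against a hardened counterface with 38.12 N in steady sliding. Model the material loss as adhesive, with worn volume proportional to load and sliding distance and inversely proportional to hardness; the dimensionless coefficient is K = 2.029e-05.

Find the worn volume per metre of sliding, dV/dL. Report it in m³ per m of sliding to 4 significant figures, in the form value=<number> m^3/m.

value=1.031e-13 m^3/m

All arithmetic maintains full precision. Intermediates are displayed rounded — one last rounding: four significant digits.
Hardness H = 7.505 GPa = 7.505e+09 Pa.
Expressed in SI base units: W = 38.12 N, H = 7.505e+09 Pa, K = 2.029e-05.
Volumetric rate dV/dL = K·W/H — distance-free: 2.029e-05 · 38.12 / 7.505e+09 = 1.031e-13 m³/m.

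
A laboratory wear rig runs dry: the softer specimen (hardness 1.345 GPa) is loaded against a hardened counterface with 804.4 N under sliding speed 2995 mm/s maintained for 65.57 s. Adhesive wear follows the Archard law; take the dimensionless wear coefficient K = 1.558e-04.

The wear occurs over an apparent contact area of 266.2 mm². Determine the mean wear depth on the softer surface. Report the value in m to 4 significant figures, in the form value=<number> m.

Intermediate values are displayed rounded; all working math maintains full precision — a lone final rounding: 4 significant digits.
Convert: Sliding speed v = 2995 mm/s = 2.995 m/s. Distance L = v·t = 2.995 m/s × 65.57 s = 196.4 m.
Convert: Hardness H = 1.345 GPa = 1.345e+09 Pa.
Convert: Contact area A = 266.2 mm² = 2.662e-04 m².
As SI base values: W = 804.4 N, H = 1.345e+09 Pa, K = 1.558e-04.
Volume removed: V = K·W·L/H = 1.558e-04 · 804.4 · 196.4 / 1.345e+09 = 1.830e-08 m³.
Average depth h = V/A = 1.830e-08 / 2.662e-04 = 6.874e-05 m.

value=6.874e-05 m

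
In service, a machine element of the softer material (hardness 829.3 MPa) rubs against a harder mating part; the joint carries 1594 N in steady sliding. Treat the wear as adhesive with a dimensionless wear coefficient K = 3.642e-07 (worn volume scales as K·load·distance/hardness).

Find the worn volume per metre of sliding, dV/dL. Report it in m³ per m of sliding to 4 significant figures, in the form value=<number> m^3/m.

The intermediates appear rounded; all working math keeps exact precision. Rounded just once to 4 significant digits.
Hardness H = 829.3 MPa = 8.293e+08 Pa.
SI base units throughout: W = 1594 N, H = 8.293e+08 Pa, K = 3.642e-07.
Wear rate dV/dL = K·W/H (independent of L): 3.642e-07 · 1594 / 8.293e+08 = 7.000e-13 m³/m.

value=7.000e-13 m^3/m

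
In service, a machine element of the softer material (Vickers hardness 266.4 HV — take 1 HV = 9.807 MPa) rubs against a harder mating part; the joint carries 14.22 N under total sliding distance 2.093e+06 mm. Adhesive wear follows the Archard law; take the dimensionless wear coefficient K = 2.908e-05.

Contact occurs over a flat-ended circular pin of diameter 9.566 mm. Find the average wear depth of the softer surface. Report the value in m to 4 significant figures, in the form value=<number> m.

value=4.609e-06 m

Intermediates are printed rounded, and the computation holds full precision — one last rounding: 4 significant digits.
Convert: Total distance L = 2.093e+06 mm = 2093 m.
Convert: Hardness H = 266.4 HV × 9.807 MPa/HV = 2613 MPa = 2.613e+09 Pa.
Convert: Pin diameter d = 9.566 mm = 0.009566 m. Contact area A = π·d²/4 = π·(0.009566 m)²/4 = 7.187e-05 m².
Working in SI base units: W = 14.22 N, H = 2.613e+09 Pa, K = 2.908e-05.
The Archard volume V = K·W·L/H = 2.908e-05 · 14.22 · 2093 / 2.613e+09 = 3.313e-10 m³.
Mean wear depth h = V/A = 3.313e-10 / 7.187e-05 = 4.609e-06 m.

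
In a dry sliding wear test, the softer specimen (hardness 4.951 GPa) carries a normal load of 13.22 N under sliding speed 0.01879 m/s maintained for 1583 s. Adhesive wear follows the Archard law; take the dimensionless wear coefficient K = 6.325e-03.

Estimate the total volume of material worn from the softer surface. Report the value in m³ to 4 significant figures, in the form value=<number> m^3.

value=5.024e-10 m^3

All arithmetic carries full float precision. Intermediates appear rounded. Rounded just once, at four significant digits.
Total distance L = v·t = 0.01879 m/s × 1583 s = 29.74 m.
Hardness H = 4.951 GPa = 4.951e+09 Pa.
Working in SI base units: W = 13.22 N, H = 4.951e+09 Pa, K = 6.325e-03.
Archard relation: V = K·W·L/H = 6.325e-03 · 13.22 · 29.74 / 4.951e+09 = 5.024e-10 m³.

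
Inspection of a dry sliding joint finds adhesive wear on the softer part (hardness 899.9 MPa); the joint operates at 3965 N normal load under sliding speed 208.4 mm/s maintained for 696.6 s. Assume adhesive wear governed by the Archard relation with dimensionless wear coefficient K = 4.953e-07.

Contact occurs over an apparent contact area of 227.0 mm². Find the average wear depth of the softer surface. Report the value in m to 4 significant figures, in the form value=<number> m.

value=1.396e-06 m

Intermediate values appear rounded, and the computation carries full precision, and rounded just once, at four significant figures.
Convert: Sliding speed v = 208.4 mm/s = 0.2084 m/s. Total distance L = v·t = 0.2084 m/s × 696.6 s = 145.2 m.
Convert: Hardness H = 899.9 MPa = 8.999e+08 Pa.
Convert: Contact area A = 227.0 mm² = 2.270e-04 m².
As SI base values: W = 3965 N, H = 8.999e+08 Pa, K = 4.953e-07.
Archard relation: V = K·W·L/H = 4.953e-07 · 3965 · 145.2 / 8.999e+08 = 3.168e-10 m³.
Mean depth h = V/A = 3.168e-10 / 2.270e-04 = 1.396e-06 m.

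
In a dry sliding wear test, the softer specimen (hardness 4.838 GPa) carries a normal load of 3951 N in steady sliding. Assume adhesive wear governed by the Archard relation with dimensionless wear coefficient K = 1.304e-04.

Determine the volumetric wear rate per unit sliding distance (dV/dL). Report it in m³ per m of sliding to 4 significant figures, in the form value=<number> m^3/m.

value=1.065e-10 m^3/m

Intermediates are printed rounded; all working math runs at full precision, and rounded once at the end, at 4 significant digits.
Convert: Hardness H = 4.838 GPa = 4.838e+09 Pa.
Collected in SI base units: W = 3951 N, H = 4.838e+09 Pa, K = 1.304e-04.
Sliding wear rate dV/dL = K·W/H (independent of L): 1.304e-04 · 3951 / 4.838e+09 = 1.065e-10 m³/m.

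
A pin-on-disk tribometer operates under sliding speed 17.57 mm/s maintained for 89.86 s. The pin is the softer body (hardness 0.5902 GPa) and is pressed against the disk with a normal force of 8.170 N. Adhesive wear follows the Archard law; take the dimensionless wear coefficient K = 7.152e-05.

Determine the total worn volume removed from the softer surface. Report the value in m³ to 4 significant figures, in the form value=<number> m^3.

value=1.563e-12 m^3

The algebra holds exact precision — shown intermediates are rounded — rounded just once to 4 significant figures.
Convert: Sliding speed v = 17.57 mm/s = 0.01757 m/s. The distance L = v·t = 0.01757 m/s × 89.86 s = 1.579 m.
Convert: Hardness H = 0.5902 GPa = 5.902e+08 Pa.
In SI base units, W = 8.170 N, H = 5.902e+08 Pa, K = 7.152e-05.
Volume removed: V = K·W·L/H = 7.152e-05 · 8.170 · 1.579 / 5.902e+08 = 1.563e-12 m³.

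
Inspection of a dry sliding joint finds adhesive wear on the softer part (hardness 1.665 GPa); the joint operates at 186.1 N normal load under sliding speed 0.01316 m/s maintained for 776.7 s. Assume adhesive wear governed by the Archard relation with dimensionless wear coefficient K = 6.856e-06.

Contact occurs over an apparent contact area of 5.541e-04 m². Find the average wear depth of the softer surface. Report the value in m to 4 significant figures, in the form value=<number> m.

Each operation keeps full float precision, and intermediates are shown rounded; rounded once at the end to four significant figures.
Convert: Total distance L = v·t = 0.01316 m/s × 776.7 s = 10.22 m.
Convert: Hardness H = 1.665 GPa = 1.665e+09 Pa.
SI base units throughout: W = 186.1 N, H = 1.665e+09 Pa, K = 6.856e-06.
Volume removed: V = K·W·L/H = 6.856e-06 · 186.1 · 10.22 / 1.665e+09 = 7.833e-12 m³.
Wear depth h = V/A = 7.833e-12 / 5.541e-04 = 1.414e-08 m.

value=1.414e-08 m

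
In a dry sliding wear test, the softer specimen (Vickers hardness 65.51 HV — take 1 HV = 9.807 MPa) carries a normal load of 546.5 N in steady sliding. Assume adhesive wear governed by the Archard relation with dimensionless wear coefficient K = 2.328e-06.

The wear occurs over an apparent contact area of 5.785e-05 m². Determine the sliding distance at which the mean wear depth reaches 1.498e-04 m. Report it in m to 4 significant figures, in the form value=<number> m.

Every step keeps exact precision; intermediate values appear rounded; one final rounding, at four significant digits.
Hardness H = 65.51 HV × 9.807 MPa/HV = 642.5 MPa = 6.425e+08 Pa.
In SI base units: W = 546.5 N, H = 6.425e+08 Pa, K = 2.328e-06.
Permissible volume V_lim = h_lim·A = 1.498e-04 · 5.785e-05 = 8.666e-09 m³.
So the life L = V_lim·H/(K·W) = 8.666e-09 · 6.425e+08 / (2.328e-06 · 546.5) = 4376 m.

value=4376 m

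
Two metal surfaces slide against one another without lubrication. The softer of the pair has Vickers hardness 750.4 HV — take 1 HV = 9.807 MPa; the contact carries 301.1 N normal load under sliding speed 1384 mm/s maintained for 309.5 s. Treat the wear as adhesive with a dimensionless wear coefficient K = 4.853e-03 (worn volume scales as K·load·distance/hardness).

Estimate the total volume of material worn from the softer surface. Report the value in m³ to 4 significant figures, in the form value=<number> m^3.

The algebra maintains full precision. Shown intermediates are rounded, and rounded just once, at 4 significant digits.
Sliding speed v = 1384 mm/s = 1.384 m/s. Distance covered L = v·t = 1.384 m/s × 309.5 s = 428.3 m.
Hardness H = 750.4 HV × 9.807 MPa/HV = 7359 MPa = 7.359e+09 Pa.
As SI base values: W = 301.1 N, H = 7.359e+09 Pa, K = 4.853e-03.
Volume removed: V = K·W·L/H = 4.853e-03 · 301.1 · 428.3 / 7.359e+09 = 8.505e-08 m³.

value=8.505e-08 m^3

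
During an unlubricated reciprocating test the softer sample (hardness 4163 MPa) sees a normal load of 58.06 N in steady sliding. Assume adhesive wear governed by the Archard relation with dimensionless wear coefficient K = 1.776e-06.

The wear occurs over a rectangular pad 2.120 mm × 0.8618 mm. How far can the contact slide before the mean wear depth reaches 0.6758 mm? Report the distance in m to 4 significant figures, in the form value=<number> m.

The intermediates are shown rounded. Every step maintains full precision. Rounded just once to four significant figures.
Convert: Hardness H = 4163 MPa = 4.163e+09 Pa.
Convert: Pad sides 2.120 mm × 0.8618 mm = 2.120e-03 m × 8.618e-04 m. Contact area A = 2.120e-03 m × 8.618e-04 m = 1.827e-06 m².
Convert: Depth limit h_lim = 0.6758 mm = 6.758e-04 m.
SI base units throughout: W = 58.06 N, H = 4.163e+09 Pa, K = 1.776e-06.
At the depth limit, V_lim = h_lim·A = 6.758e-04 · 1.827e-06 = 1.235e-09 m³.
So the life L = V_lim·H/(K·W) = 1.235e-09 · 4.163e+09 / (1.776e-06 · 58.06) = 4.985e+04 m.

value=4.985e+04 m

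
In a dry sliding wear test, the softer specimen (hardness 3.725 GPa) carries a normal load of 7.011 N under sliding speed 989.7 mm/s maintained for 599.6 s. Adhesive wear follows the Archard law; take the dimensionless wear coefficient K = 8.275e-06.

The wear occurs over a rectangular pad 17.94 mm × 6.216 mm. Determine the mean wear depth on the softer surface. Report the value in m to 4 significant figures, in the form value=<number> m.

The algebra runs at full precision — the intermediates are displayed rounded, and a lone final rounding, at 4 significant figures.
Convert: Sliding speed v = 989.7 mm/s = 0.9897 m/s. Distance covered L = v·t = 0.9897 m/s × 599.6 s = 593.4 m.
Convert: Hardness H = 3.725 GPa = 3.725e+09 Pa.
Convert: Pad sides 17.94 mm × 6.216 mm = 0.01794 m × 0.006216 m. Contact area A = 0.01794 m × 0.006216 m = 1.115e-04 m².
Working in SI base units: W = 7.011 N, H = 3.725e+09 Pa, K = 8.275e-06.
Wear volume V = K·W·L/H = 8.275e-06 · 7.011 · 593.4 / 3.725e+09 = 9.242e-12 m³.
Mean wear depth h = V/A = 9.242e-12 / 1.115e-04 = 8.288e-08 m.

value=8.288e-08 m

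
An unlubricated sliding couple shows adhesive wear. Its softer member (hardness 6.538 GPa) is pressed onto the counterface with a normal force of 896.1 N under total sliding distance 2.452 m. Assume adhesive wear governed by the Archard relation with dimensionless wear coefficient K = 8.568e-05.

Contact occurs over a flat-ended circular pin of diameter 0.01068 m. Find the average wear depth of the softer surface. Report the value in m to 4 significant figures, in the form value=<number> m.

Intermediate values are displayed rounded; every step holds exact precision. Rounded just once: four significant figures.
Hardness H = 6.538 GPa = 6.538e+09 Pa.
Contact area A = π·d²/4 = π·(0.01068 m)²/4 = 8.958e-05 m².
Collected in SI base units: W = 896.1 N, H = 6.538e+09 Pa, K = 8.568e-05.
Archard relation: V = K·W·L/H = 8.568e-05 · 896.1 · 2.452 / 6.538e+09 = 2.879e-11 m³.
Mean wear depth h = V/A = 2.879e-11 / 8.958e-05 = 3.214e-07 m.

value=3.214e-07 m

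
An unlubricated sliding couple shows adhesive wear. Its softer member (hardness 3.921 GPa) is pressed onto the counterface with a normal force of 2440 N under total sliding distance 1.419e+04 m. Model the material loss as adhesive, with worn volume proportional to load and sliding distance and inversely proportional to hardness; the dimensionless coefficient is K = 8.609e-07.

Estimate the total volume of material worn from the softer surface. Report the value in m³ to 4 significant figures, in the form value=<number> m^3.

Every step carries full float precision. Intermediate values are printed rounded. Rounded once at the end, at 4 significant digits.
Convert: Hardness H = 3.921 GPa = 3.921e+09 Pa.
As SI base values: W = 2440 N, H = 3.921e+09 Pa, K = 8.609e-07.
Archard relation: V = K·W·L/H = 8.609e-07 · 2440 · 1.419e+04 / 3.921e+09 = 7.602e-09 m³.

value=7.602e-09 m^3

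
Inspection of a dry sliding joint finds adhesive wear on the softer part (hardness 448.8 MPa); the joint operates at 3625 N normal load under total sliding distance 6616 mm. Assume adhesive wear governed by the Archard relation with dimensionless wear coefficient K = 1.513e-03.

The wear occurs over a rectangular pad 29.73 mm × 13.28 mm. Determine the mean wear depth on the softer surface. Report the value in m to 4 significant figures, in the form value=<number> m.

The intermediates appear rounded — all arithmetic keeps exact precision — a lone final rounding: four significant figures.
Convert: Total distance L = 6616 mm = 6.616 m.
Convert: Hardness H = 448.8 MPa = 4.488e+08 Pa.
Convert: Pad sides 29.73 mm × 13.28 mm = 0.02973 m × 0.01328 m. Contact area A = 0.02973 m × 0.01328 m = 3.948e-04 m².
Expressed in SI base units: W = 3625 N, H = 4.488e+08 Pa, K = 1.513e-03.
Volume removed: V = K·W·L/H = 1.513e-03 · 3625 · 6.616 / 4.488e+08 = 8.085e-08 m³.
Depth of wear h = V/A = 8.085e-08 / 3.948e-04 = 2.048e-04 m.

value=2.048e-04 m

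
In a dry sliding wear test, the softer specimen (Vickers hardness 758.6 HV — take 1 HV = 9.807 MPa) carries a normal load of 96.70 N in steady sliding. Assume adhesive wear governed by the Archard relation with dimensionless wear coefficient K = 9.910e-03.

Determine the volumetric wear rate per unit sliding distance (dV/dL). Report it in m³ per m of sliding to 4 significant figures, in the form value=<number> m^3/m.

The computation keeps full precision, and intermediate values are displayed rounded — one final rounding, at four significant figures.
Hardness H = 758.6 HV × 9.807 MPa/HV = 7440 MPa = 7.440e+09 Pa.
Expressed in SI base units: W = 96.70 N, H = 7.440e+09 Pa, K = 9.910e-03.
Wear rate dV/dL = K·W/H, so: 9.910e-03 · 96.70 / 7.440e+09 = 1.288e-10 m³/m.

value=1.288e-10 m^3/m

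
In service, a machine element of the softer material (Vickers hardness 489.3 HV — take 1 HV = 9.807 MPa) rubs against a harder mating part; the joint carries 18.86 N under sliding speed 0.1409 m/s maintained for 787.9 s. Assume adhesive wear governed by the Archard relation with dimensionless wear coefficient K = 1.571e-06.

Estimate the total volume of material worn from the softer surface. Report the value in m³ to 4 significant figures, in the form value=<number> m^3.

value=6.855e-13 m^3

Each operation maintains exact precision. Quoted intermediates are rounded, and rounded just once to 4 significant figures.
Convert: Sliding distance L = v·t = 0.1409 m/s × 787.9 s = 111.0 m.
Convert: Hardness H = 489.3 HV × 9.807 MPa/HV = 4799 MPa = 4.799e+09 Pa.
Collected in SI base units: W = 18.86 N, H = 4.799e+09 Pa, K = 1.571e-06.
Wear volume V = K·W·L/H = 1.571e-06 · 18.86 · 111.0 / 4.799e+09 = 6.855e-13 m³.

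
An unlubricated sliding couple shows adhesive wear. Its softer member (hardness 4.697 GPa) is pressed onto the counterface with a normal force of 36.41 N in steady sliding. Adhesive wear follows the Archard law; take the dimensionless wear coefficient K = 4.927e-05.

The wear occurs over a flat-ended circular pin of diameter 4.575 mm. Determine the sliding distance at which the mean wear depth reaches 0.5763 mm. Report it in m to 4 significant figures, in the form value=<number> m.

All working math holds full precision; intermediates are printed rounded. Rounded just once to four significant figures.
Convert: Hardness H = 4.697 GPa = 4.697e+09 Pa.
Convert: Pin diameter d = 4.575 mm = 0.004575 m. Contact area A = π·d²/4 = π·(0.004575 m)²/4 = 1.644e-05 m².
Convert: Depth limit h_lim = 0.5763 mm = 5.763e-04 m.
As SI base values: W = 36.41 N, H = 4.697e+09 Pa, K = 4.927e-05.
Permissible volume V_lim = h_lim·A = 5.763e-04 · 1.644e-05 = 9.474e-09 m³.
Thus life L = V_lim·H/(K·W) = 9.474e-09 · 4.697e+09 / (4.927e-05 · 36.41) = 2.480e+04 m.

value=2.480e+04 m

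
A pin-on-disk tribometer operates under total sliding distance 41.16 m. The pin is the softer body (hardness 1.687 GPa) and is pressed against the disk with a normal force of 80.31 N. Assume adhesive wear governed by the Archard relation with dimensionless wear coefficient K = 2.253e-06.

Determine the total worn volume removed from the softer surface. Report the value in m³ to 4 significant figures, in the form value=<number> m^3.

Quoted intermediates are rounded; all working math holds exact precision — one last rounding: four significant figures.
Convert: Hardness H = 1.687 GPa = 1.687e+09 Pa.
Collected in SI base units: W = 80.31 N, H = 1.687e+09 Pa, K = 2.253e-06.
Volume removed: V = K·W·L/H = 2.253e-06 · 80.31 · 41.16 / 1.687e+09 = 4.415e-12 m³.

value=4.415e-12 m^3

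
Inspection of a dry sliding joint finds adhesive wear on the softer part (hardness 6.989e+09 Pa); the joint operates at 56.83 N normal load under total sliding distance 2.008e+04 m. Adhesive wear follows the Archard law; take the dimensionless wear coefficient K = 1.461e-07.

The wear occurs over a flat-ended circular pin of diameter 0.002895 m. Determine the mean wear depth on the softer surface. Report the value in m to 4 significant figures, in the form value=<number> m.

The computation keeps exact precision — intermediates are displayed rounded; rounded once at the end: four significant digits.
Convert: Contact area A = π·d²/4 = π·(0.002895 m)²/4 = 6.582e-06 m².
Expressed in SI base units: W = 56.83 N, H = 6.989e+09 Pa, K = 1.461e-07.
Apply Archard: V = K·W·L/H = 1.461e-07 · 56.83 · 2.008e+04 / 6.989e+09 = 2.385e-11 m³.
Mean wear depth h = V/A = 2.385e-11 / 6.582e-06 = 3.624e-06 m.

value=3.624e-06 m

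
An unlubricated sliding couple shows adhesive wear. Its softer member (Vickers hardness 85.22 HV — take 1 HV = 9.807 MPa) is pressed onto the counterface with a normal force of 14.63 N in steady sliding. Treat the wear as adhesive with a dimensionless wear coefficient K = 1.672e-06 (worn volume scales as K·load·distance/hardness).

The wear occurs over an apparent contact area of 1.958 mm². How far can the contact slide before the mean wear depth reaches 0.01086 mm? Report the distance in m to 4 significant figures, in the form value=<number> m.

All working math holds exact precision, and shown intermediates are rounded. Rounded once at the end to four significant figures.
Hardness H = 85.22 HV × 9.807 MPa/HV = 835.8 MPa = 8.358e+08 Pa.
Contact area A = 1.958 mm² = 1.958e-06 m².
Depth limit h_lim = 0.01086 mm = 1.086e-05 m.
As SI base values: W = 14.63 N, H = 8.358e+08 Pa, K = 1.672e-06.
Limit volume V_lim = h_lim·A = 1.086e-05 · 1.958e-06 = 2.126e-11 m³.
Thus life L = V_lim·H/(K·W) = 2.126e-11 · 8.358e+08 / (1.672e-06 · 14.63) = 726.5 m.

value=726.5 m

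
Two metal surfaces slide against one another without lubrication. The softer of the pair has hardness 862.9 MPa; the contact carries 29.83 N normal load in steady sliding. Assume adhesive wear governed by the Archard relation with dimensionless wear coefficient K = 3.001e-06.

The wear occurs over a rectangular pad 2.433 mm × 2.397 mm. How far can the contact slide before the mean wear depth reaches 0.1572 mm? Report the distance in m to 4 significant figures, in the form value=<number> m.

Each operation runs at full precision — displayed values are rounded — one final rounding to four significant figures.
Convert: Hardness H = 862.9 MPa = 8.629e+08 Pa.
Convert: Pad sides 2.433 mm × 2.397 mm = 0.002433 m × 0.002397 m. Contact area A = 0.002433 m × 0.002397 m = 5.832e-06 m².
Convert: Depth limit h_lim = 0.1572 mm = 1.572e-04 m.
Restated in SI base units: W = 29.83 N, H = 8.629e+08 Pa, K = 3.001e-06.
Wearable volume V_lim = h_lim·A = 1.572e-04 · 5.832e-06 = 9.168e-10 m³.
So the life L = V_lim·H/(K·W) = 9.168e-10 · 8.629e+08 / (3.001e-06 · 29.83) = 8837 m.

value=8837 m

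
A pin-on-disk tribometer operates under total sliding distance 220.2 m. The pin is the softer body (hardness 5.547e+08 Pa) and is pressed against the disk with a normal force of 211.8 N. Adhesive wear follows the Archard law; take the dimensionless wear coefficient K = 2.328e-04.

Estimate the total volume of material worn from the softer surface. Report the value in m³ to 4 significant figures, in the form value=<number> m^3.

Intermediate values are shown rounded, and the computation keeps exact precision. Rounded just once to four significant digits.
Collected in SI base units: W = 211.8 N, H = 5.547e+08 Pa, K = 2.328e-04.
By Archard's law, V = K·W·L/H = 2.328e-04 · 211.8 · 220.2 / 5.547e+08 = 1.957e-08 m³.

value=1.957e-08 m^3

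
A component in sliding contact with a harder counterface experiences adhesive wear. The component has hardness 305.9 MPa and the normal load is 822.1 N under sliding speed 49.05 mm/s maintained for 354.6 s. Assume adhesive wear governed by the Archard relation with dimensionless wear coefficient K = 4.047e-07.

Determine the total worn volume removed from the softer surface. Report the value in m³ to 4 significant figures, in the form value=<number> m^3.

value=1.892e-11 m^3

The intermediates are printed rounded — every step keeps full precision. Rounded just once, at 4 significant figures.
Convert: Sliding speed v = 49.05 mm/s = 0.04905 m/s. Total distance L = v·t = 0.04905 m/s × 354.6 s = 17.39 m.
Convert: Hardness H = 305.9 MPa = 3.059e+08 Pa.
Expressed in SI base units: W = 822.1 N, H = 3.059e+08 Pa, K = 4.047e-07.
Worn volume V = K·W·L/H = 4.047e-07 · 822.1 · 17.39 / 3.059e+08 = 1.892e-11 m³.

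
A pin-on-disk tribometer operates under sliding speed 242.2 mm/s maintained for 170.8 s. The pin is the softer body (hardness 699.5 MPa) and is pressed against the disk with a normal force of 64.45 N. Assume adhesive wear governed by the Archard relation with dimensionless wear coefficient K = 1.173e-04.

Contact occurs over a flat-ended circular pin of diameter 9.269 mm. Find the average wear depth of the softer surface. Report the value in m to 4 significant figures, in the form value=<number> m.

Intermediate values are displayed rounded, and each operation carries exact precision — rounded just once to four significant digits.
Convert: Sliding speed v = 242.2 mm/s = 0.2422 m/s. Distance L = v·t = 0.2422 m/s × 170.8 s = 41.37 m.
Convert: Hardness H = 699.5 MPa = 6.995e+08 Pa.
Convert: Pin diameter d = 9.269 mm = 0.009269 m. Contact area A = π·d²/4 = π·(0.009269 m)²/4 = 6.748e-05 m².
Restated in SI base units: W = 64.45 N, H = 6.995e+08 Pa, K = 1.173e-04.
Wear volume V = K·W·L/H = 1.173e-04 · 64.45 · 41.37 / 6.995e+08 = 4.471e-10 m³.
Wear depth h = V/A = 4.471e-10 / 6.748e-05 = 6.626e-06 m.

value=6.626e-06 m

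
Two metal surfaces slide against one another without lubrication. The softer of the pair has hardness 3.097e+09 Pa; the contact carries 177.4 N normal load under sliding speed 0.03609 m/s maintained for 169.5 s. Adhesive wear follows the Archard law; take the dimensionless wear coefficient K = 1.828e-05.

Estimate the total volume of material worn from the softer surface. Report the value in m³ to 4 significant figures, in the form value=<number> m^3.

Shown intermediates are rounded; the algebra maintains exact precision; rounded just once, at 4 significant digits.
Convert: Path length L = v·t = 0.03609 m/s × 169.5 s = 6.117 m.
Collected in SI base units: W = 177.4 N, H = 3.097e+09 Pa, K = 1.828e-05.
Wear volume V = K·W·L/H = 1.828e-05 · 177.4 · 6.117 / 3.097e+09 = 6.405e-12 m³.

value=6.405e-12 m^3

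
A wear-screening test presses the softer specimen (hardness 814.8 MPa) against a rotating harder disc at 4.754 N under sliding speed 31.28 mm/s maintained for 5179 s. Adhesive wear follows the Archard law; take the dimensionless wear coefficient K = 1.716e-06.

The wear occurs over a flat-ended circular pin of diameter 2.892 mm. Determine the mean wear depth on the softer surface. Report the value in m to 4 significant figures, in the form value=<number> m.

All arithmetic keeps exact precision; printed values are rounded, and a single final rounding: four significant figures.
Convert: Sliding speed v = 31.28 mm/s = 0.03128 m/s. Sliding distance L = v·t = 0.03128 m/s × 5179 s = 162.0 m.
Convert: Hardness H = 814.8 MPa = 8.148e+08 Pa.
Convert: Pin diameter d = 2.892 mm = 0.002892 m. Contact area A = π·d²/4 = π·(0.002892 m)²/4 = 6.569e-06 m².
Expressed in SI base units: W = 4.754 N, H = 8.148e+08 Pa, K = 1.716e-06.
By Archard's law, V = K·W·L/H = 1.716e-06 · 4.754 · 162.0 / 8.148e+08 = 1.622e-12 m³.
Mean wear depth h = V/A = 1.622e-12 / 6.569e-06 = 2.469e-07 m.

value=2.469e-07 m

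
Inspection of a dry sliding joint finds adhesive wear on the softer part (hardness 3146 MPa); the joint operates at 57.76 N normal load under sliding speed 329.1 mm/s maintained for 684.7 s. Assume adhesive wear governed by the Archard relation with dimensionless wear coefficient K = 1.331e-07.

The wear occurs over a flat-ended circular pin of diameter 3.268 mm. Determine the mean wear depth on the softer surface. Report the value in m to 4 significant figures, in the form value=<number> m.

value=6.565e-08 m

Intermediates appear rounded — all working math keeps exact precision — rounded once at the end to 4 significant figures.
Sliding speed v = 329.1 mm/s = 0.3291 m/s. Path length L = v·t = 0.3291 m/s × 684.7 s = 225.3 m.
Hardness H = 3146 MPa = 3.146e+09 Pa.
Pin diameter d = 3.268 mm = 0.003268 m. Contact area A = π·d²/4 = π·(0.003268 m)²/4 = 8.388e-06 m².
Restated in SI base units: W = 57.76 N, H = 3.146e+09 Pa, K = 1.331e-07.
Worn volume V = K·W·L/H = 1.331e-07 · 57.76 · 225.3 / 3.146e+09 = 5.506e-13 m³.
Depth h = V/A = 5.506e-13 / 8.388e-06 = 6.565e-08 m.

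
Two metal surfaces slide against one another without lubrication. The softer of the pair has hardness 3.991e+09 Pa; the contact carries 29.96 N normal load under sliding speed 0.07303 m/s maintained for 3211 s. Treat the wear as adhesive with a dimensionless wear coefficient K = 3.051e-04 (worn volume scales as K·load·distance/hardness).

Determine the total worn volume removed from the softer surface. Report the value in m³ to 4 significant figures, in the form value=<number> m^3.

value=5.371e-10 m^3

The computation keeps full precision; the intermediates are displayed rounded — rounded once at the end, at 4 significant digits.
Distance covered L = v·t = 0.07303 m/s × 3211 s = 234.5 m.
As SI base values: W = 29.96 N, H = 3.991e+09 Pa, K = 3.051e-04.
Worn volume V = K·W·L/H = 3.051e-04 · 29.96 · 234.5 / 3.991e+09 = 5.371e-10 m³.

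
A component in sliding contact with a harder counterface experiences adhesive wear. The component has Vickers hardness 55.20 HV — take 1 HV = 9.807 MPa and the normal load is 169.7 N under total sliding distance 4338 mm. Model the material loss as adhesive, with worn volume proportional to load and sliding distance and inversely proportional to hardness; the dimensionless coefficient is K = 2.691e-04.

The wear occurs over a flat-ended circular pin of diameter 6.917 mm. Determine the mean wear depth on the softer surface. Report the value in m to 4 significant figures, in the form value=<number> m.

value=9.738e-06 m

The intermediates appear rounded, and the algebra maintains full precision, and rounded just once, at four significant figures.
Path length L = 4338 mm = 4.338 m.
Hardness H = 55.20 HV × 9.807 MPa/HV = 541.3 MPa = 5.413e+08 Pa.
Pin diameter d = 6.917 mm = 0.006917 m. Contact area A = π·d²/4 = π·(0.006917 m)²/4 = 3.758e-05 m².
In SI base units: W = 169.7 N, H = 5.413e+08 Pa, K = 2.691e-04.
Wear volume V = K·W·L/H = 2.691e-04 · 169.7 · 4.338 / 5.413e+08 = 3.659e-10 m³.
Depth h = V/A = 3.659e-10 / 3.758e-05 = 9.738e-06 m.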